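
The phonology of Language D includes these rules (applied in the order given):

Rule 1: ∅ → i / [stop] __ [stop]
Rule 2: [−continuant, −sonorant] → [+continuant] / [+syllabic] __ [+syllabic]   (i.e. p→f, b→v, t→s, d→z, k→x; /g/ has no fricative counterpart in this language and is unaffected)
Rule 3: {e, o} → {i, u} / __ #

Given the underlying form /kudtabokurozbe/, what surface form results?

Rule 1 (stop-cluster i-epenthesis): /d/ and /t/ form a stop–stop cluster, so [i] is inserted between them. /kudtabokurozbe/ → kuditabokurozbe.
Rule 2 (intervocalic spirantization): /d/ is a stop between vowels /u/ and /i/, so it spirantizes to the fricative [z]. /t/ is a stop between vowels /i/ and /a/, so it spirantizes to the fricative [s]. /b/ is a stop between vowels /a/ and /o/, so it spirantizes to the fricative [v]. /k/ is a stop between vowels /o/ and /u/, so it spirantizes to the fricative [x]. /kuditabokurozbe/ → kuzisavoxurozbe.
Rule 3 (final vowel raising): /e/ is a mid vowel in word-final position, so it raises to [i]. /kuzisavoxurozbe/ → kuzisavoxurozbi.

kuzisavoxurozbi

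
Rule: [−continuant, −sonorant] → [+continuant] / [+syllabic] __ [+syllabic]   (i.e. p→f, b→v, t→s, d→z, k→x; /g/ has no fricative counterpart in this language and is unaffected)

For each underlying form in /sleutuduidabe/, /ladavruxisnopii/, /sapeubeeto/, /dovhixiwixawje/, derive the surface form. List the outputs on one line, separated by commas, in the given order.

sleusuzuizave, lazavruxisnofii, safeuveeso, dovhixiwixawje

/sleutuduidabe/: /t/ is a stop between vowels /u/ and /u/, so it spirantizes to the fricative [s]. /d/ is a stop between vowels /u/ and /u/, so it spirantizes to the fricative [z]. /d/ is a stop between vowels /i/ and /a/, so it spirantizes to the fricative [z]. /b/ is a stop between vowels /a/ and /e/, so it spirantizes to the fricative [v]. → [sleusuzuizave].
/ladavruxisnopii/: /d/ is a stop between vowels /a/ and /a/, so it spirantizes to the fricative [z]. /p/ is a stop between vowels /o/ and /i/, so it spirantizes to the fricative [f]. → [lazavruxisnofii].
/sapeubeeto/: /p/ is a stop between vowels /a/ and /e/, so it spirantizes to the fricative [f]. /b/ is a stop between vowels /u/ and /e/, so it spirantizes to the fricative [v]. /t/ is a stop between vowels /e/ and /o/, so it spirantizes to the fricative [s]. → [safeuveeso].
/dovhixiwixawje/: the rule's environment is not met; surfaces unchanged as [dovhixiwixawje].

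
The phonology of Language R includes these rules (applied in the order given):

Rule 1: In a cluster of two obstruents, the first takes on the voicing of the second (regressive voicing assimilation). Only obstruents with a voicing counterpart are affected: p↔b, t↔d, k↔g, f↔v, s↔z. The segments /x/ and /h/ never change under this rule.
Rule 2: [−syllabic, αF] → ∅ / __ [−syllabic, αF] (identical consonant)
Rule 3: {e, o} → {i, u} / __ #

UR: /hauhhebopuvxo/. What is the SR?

hauhebopufxu

Rule 1 (regressive voicing assimilation): /v/ precedes the voiceless obstruent /x/, so it devoices to [f] by assimilation. /hauhhebopuvxo/ → hauhhebopufxo.
Rule 2 (degemination): /hh/ is a geminate; the first /h/ deletes. /hauhhebopufxo/ → hauhebopufxo.
Rule 3 (final vowel raising): /o/ is a mid vowel in word-final position, so it raises to [u]. /hauhebopufxo/ → hauhebopufxu.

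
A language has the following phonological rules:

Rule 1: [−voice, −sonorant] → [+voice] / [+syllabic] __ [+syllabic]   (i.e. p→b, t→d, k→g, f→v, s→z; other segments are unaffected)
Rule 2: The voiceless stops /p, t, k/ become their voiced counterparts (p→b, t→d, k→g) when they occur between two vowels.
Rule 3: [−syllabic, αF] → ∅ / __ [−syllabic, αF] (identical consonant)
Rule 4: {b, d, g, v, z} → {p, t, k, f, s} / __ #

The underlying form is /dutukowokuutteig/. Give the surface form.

dudugowoguuteik

Rule 1 (intervocalic voicing): /t/ is a voiceless obstruent between vowels /u/ and /u/, so it voices to [d]. /k/ is a voiceless obstruent between vowels /u/ and /o/, so it voices to [g]. /k/ is a voiceless obstruent between vowels /o/ and /u/, so it voices to [g]. /dutukowokuutteig/ → dudugowoguutteig.
Rule 2 (intervocalic voicing): no segment meets the environment; /dudugowoguutteig/ is unchanged.
Rule 3 (degemination): /tt/ is a geminate; the first /t/ deletes. /dudugowoguutteig/ → dudugowoguuteig.
Rule 4 (final devoicing): /g/ is a voiced obstruent in word-final position, so it devoices to [k]. /dudugowoguuteig/ → dudugowoguuteik.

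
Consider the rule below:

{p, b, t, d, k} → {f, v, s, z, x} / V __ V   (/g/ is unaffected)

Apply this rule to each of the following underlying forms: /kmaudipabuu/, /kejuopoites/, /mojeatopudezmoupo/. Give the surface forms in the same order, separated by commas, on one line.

kmauzifavuu, kejuofoises, mojeasofuzezmoufo

/kmaudipabuu/: /d/ is a stop between vowels /u/ and /i/, so it spirantizes to the fricative [z]. /p/ is a stop between vowels /i/ and /a/, so it spirantizes to the fricative [f]. /b/ is a stop between vowels /a/ and /u/, so it spirantizes to the fricative [v]. → [kmauzifavuu].
/kejuopoites/: /p/ is a stop between vowels /o/ and /o/, so it spirantizes to the fricative [f]. /t/ is a stop between vowels /i/ and /e/, so it spirantizes to the fricative [s]. → [kejuofoises].
/mojeatopudezmoupo/: /t/ is a stop between vowels /a/ and /o/, so it spirantizes to the fricative [s]. /p/ is a stop between vowels /o/ and /u/, so it spirantizes to the fricative [f]. /d/ is a stop between vowels /u/ and /e/, so it spirantizes to the fricative [z]. /p/ is a stop between vowels /u/ and /o/, so it spirantizes to the fricative [f]. → [mojeasofuzezmoufo].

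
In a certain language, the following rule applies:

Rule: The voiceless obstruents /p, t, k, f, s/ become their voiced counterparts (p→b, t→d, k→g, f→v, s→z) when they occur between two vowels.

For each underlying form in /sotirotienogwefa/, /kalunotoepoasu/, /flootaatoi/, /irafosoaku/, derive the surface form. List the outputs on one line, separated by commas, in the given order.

/sotirotienogwefa/: /t/ is a voiceless obstruent between vowels /o/ and /i/, so it voices to [d]. /t/ is a voiceless obstruent between vowels /o/ and /i/, so it voices to [d]. /f/ is a voiceless obstruent between vowels /e/ and /a/, so it voices to [v]. → [sodirodienogweva].
/kalunotoepoasu/: /t/ is a voiceless obstruent between vowels /o/ and /o/, so it voices to [d]. /p/ is a voiceless obstruent between vowels /e/ and /o/, so it voices to [b]. /s/ is a voiceless obstruent between vowels /a/ and /u/, so it voices to [z]. → [kalunodoeboazu].
/flootaatoi/: /t/ is a voiceless obstruent between vowels /o/ and /a/, so it voices to [d]. /t/ is a voiceless obstruent between vowels /a/ and /o/, so it voices to [d]. → [floodaadoi].
/irafosoaku/: /f/ is a voiceless obstruent between vowels /a/ and /o/, so it voices to [v]. /s/ is a voiceless obstruent between vowels /o/ and /o/, so it voices to [z]. /k/ is a voiceless obstruent between vowels /a/ and /u/, so it voices to [g]. → [iravozoagu].

sodirodienogweva, kalunodoeboazu, floodaadoi, iravozoagu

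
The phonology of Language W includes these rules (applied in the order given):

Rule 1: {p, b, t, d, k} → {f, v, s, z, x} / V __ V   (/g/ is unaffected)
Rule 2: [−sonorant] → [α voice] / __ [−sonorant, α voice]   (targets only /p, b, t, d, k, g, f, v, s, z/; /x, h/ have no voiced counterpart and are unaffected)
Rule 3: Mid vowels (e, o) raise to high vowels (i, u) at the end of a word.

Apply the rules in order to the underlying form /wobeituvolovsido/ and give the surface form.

Rule 1 (intervocalic spirantization): /b/ is a stop between vowels /o/ and /e/, so it spirantizes to the fricative [v]. /t/ is a stop between vowels /i/ and /u/, so it spirantizes to the fricative [s]. /d/ is a stop between vowels /i/ and /o/, so it spirantizes to the fricative [z]. /wobeituvolovsido/ → woveisuvolovsizo.
Rule 2 (regressive voicing assimilation): /v/ precedes the voiceless obstruent /s/, so it devoices to [f] by assimilation. /woveisuvolovsizo/ → woveisuvolofsizo.
Rule 3 (final vowel raising): /o/ is a mid vowel in word-final position, so it raises to [u]. /woveisuvolofsizo/ → woveisuvolofsizu.

woveisuvolofsizu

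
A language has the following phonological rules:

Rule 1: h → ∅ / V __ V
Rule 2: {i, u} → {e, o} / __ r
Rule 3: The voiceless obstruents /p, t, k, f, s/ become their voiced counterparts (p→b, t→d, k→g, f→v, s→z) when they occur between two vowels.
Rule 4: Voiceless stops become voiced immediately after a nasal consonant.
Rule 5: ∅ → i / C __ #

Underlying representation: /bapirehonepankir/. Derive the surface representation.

babereonebangeri

Rule 1 (intervocalic h-deletion): /h/ occurs between vowels /e/ and /o/, so it deletes. /bapirehonepankir/ → bapireonepankir.
Rule 2 (pre-rhotic lowering): /i/ is a high vowel immediately before /r/, so it lowers to [e]. /i/ is a high vowel immediately before /r/, so it lowers to [e]. /bapireonepankir/ → bapereonepanker.
Rule 3 (intervocalic voicing): /p/ is a voiceless obstruent between vowels /a/ and /e/, so it voices to [b]. /p/ is a voiceless obstruent between vowels /e/ and /a/, so it voices to [b]. /bapereonepanker/ → babereonebanker.
Rule 4 (post-nasal voicing): /k/ is a voiceless stop immediately after the nasal /n/, so it voices to [g]. /babereonebanker/ → babereonebanger.
Rule 5 (final i-epenthesis): the form ends in the consonant /r/, so [i] is inserted word-finally. /babereonebanger/ → babereonebangeri.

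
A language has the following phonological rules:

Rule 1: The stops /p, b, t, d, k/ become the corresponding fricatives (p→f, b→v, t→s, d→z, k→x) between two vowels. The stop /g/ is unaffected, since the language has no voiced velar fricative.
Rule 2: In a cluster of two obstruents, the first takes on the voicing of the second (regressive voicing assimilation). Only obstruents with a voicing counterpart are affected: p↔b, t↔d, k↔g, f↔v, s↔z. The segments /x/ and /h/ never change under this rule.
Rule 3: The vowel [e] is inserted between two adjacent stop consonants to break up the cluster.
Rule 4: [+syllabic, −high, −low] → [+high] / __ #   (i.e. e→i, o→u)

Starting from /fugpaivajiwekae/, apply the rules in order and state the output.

fukepaivajiwexai

Rule 1 (intervocalic spirantization): /k/ is a stop between vowels /e/ and /a/, so it spirantizes to the fricative [x]. /fugpaivajiwekae/ → fugpaivajiwexae.
Rule 2 (regressive voicing assimilation): /g/ precedes the voiceless obstruent /p/, so it devoices to [k] by assimilation. /fugpaivajiwexae/ → fukpaivajiwexae.
Rule 3 (stop-cluster e-epenthesis): /k/ and /p/ form a stop–stop cluster, so [e] is inserted between them. /fukpaivajiwexae/ → fukepaivajiwexae.
Rule 4 (final vowel raising): /e/ is a mid vowel in word-final position, so it raises to [i]. /fukepaivajiwexae/ → fukepaivajiwexai.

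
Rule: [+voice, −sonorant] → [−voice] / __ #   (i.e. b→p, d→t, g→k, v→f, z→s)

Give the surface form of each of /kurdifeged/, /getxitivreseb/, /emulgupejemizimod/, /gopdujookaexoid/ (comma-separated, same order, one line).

kurdifeget, getxitivresep, emulgupejemizimot, gopdujookaexoit

/kurdifeged/: /d/ is a voiced obstruent in word-final position, so it devoices to [t]. → [kurdifeget].
/getxitivreseb/: /b/ is a voiced obstruent in word-final position, so it devoices to [p]. → [getxitivresep].
/emulgupejemizimod/: /d/ is a voiced obstruent in word-final position, so it devoices to [t]. → [emulgupejemizimot].
/gopdujookaexoid/: /d/ is a voiced obstruent in word-final position, so it devoices to [t]. → [gopdujookaexoit].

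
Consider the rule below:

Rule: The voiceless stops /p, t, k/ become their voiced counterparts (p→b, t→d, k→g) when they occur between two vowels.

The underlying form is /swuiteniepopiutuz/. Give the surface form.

/t/ is a voiceless stop between vowels /i/ and /e/, so it voices to [d].
/p/ is a voiceless stop between vowels /e/ and /o/, so it voices to [b].
/p/ is a voiceless stop between vowels /o/ and /i/, so it voices to [b].
/t/ is a voiceless stop between vowels /u/ and /u/, so it voices to [d].
Surface form: [swuideniebobiuduz].

swuideniebobiuduz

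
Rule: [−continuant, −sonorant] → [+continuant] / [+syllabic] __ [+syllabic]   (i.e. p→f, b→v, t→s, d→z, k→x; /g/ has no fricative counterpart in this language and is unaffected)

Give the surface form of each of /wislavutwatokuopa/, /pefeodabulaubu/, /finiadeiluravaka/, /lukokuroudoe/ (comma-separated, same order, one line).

/wislavutwatokuopa/: /t/ is a stop between vowels /a/ and /o/, so it spirantizes to the fricative [s]. /k/ is a stop between vowels /o/ and /u/, so it spirantizes to the fricative [x]. /p/ is a stop between vowels /o/ and /a/, so it spirantizes to the fricative [f]. → [wislavutwasoxuofa].
/pefeodabulaubu/: /d/ is a stop between vowels /o/ and /a/, so it spirantizes to the fricative [z]. /b/ is a stop between vowels /a/ and /u/, so it spirantizes to the fricative [v]. /b/ is a stop between vowels /u/ and /u/, so it spirantizes to the fricative [v]. → [pefeozavulauvu].
/finiadeiluravaka/: /d/ is a stop between vowels /a/ and /e/, so it spirantizes to the fricative [z]. /k/ is a stop between vowels /a/ and /a/, so it spirantizes to the fricative [x]. → [finiazeiluravaxa].
/lukokuroudoe/: /k/ is a stop between vowels /u/ and /o/, so it spirantizes to the fricative [x]. /k/ is a stop between vowels /o/ and /u/, so it spirantizes to the fricative [x]. /d/ is a stop between vowels /u/ and /o/, so it spirantizes to the fricative [z]. → [luxoxurouzoe].

wislavutwasoxuofa, pefeozavulauvu, finiazeiluravaxa, luxoxurouzoe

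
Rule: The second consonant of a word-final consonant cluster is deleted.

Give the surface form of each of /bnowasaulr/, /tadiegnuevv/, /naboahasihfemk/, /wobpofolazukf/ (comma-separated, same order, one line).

/bnowasaulr/: /r/ is the second consonant of a word-final cluster /lr/, so it deletes. → [bnowasaul].
/tadiegnuevv/: /v/ is the second consonant of a word-final cluster /vv/, so it deletes. → [tadiegnuev].
/naboahasihfemk/: /k/ is the second consonant of a word-final cluster /mk/, so it deletes. → [naboahasihfem].
/wobpofolazukf/: /f/ is the second consonant of a word-final cluster /kf/, so it deletes. → [wobpofolazuk].

bnowasaul, tadiegnuev, naboahasihfem, wobpofolazuk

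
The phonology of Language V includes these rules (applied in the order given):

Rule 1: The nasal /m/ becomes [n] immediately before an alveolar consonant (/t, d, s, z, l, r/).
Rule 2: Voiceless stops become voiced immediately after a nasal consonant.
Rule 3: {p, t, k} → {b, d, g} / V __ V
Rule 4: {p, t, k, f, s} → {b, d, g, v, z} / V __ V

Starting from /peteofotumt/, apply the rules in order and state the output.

Rule 1 (nasal place assimilation): /m/ precedes the alveolar consonant /t/, so it assimilates in place to [n]. /peteofotumt/ → peteofotunt.
Rule 2 (post-nasal voicing): /t/ is a voiceless stop immediately after the nasal /n/, so it voices to [d]. /peteofotunt/ → peteofotund.
Rule 3 (intervocalic voicing): /t/ is a voiceless stop between vowels /e/ and /e/, so it voices to [d]. /t/ is a voiceless stop between vowels /o/ and /u/, so it voices to [d]. /peteofotund/ → pedeofodund.
Rule 4 (intervocalic voicing): /f/ is a voiceless obstruent between vowels /o/ and /o/, so it voices to [v]. /pedeofodund/ → pedeovodund.

pedeovodund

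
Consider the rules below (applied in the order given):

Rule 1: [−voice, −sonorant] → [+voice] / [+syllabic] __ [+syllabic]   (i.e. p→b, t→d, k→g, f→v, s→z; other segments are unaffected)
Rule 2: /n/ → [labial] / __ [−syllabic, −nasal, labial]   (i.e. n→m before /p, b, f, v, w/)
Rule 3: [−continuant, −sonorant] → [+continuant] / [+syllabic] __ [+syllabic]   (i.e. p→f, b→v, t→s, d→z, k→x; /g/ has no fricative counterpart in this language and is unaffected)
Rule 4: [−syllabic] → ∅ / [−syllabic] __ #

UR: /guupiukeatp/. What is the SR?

guuviugeat

Rule 1 (intervocalic voicing): /p/ is a voiceless obstruent between vowels /u/ and /i/, so it voices to [b]. /k/ is a voiceless obstruent between vowels /u/ and /e/, so it voices to [g]. /guupiukeatp/ → guubiugeatp.
Rule 2 (nasal place assimilation): no segment meets the environment; /guubiugeatp/ is unchanged.
Rule 3 (intervocalic spirantization): /b/ is a stop between vowels /u/ and /i/, so it spirantizes to the fricative [v]. /guubiugeatp/ → guuviugeatp.
Rule 4 (final cluster simplification): /p/ is the second consonant of a word-final cluster /tp/, so it deletes. /guuviugeatp/ → guuviugeat.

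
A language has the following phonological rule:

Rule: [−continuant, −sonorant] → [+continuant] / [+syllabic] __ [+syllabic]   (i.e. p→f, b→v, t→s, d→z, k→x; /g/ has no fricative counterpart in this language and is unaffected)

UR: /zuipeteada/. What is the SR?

zuifeseaza

/p/ is a stop between vowels /i/ and /e/, so it spirantizes to the fricative [f].
/t/ is a stop between vowels /e/ and /e/, so it spirantizes to the fricative [s].
/d/ is a stop between vowels /a/ and /a/, so it spirantizes to the fricative [z].
Surface form: [zuifeseaza].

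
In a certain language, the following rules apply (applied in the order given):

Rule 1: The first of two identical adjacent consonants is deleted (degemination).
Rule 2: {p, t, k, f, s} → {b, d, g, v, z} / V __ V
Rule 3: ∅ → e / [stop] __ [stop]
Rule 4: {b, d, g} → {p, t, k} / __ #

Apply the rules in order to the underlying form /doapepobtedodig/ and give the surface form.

doabebobetedodik

Rule 1 (degemination): no segment meets the environment; /doapepobtedodig/ is unchanged.
Rule 2 (intervocalic voicing): /p/ is a voiceless obstruent between vowels /a/ and /e/, so it voices to [b]. /p/ is a voiceless obstruent between vowels /e/ and /o/, so it voices to [b]. /doapepobtedodig/ → doabebobtedodig.
Rule 3 (stop-cluster e-epenthesis): /b/ and /t/ form a stop–stop cluster, so [e] is inserted between them. /doabebobtedodig/ → doabebobetedodig.
Rule 4 (final devoicing): /g/ is a voiced stop in word-final position, so it devoices to [k]. /doabebobetedodig/ → doabebobetedodik.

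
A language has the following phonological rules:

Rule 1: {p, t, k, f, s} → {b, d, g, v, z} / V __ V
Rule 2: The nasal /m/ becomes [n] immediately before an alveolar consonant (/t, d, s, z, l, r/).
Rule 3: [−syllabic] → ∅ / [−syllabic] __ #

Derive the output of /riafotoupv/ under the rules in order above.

riavodoup

Rule 1 (intervocalic voicing): /f/ is a voiceless obstruent between vowels /a/ and /o/, so it voices to [v]. /t/ is a voiceless obstruent between vowels /o/ and /o/, so it voices to [d]. /riafotoupv/ → riavodoupv.
Rule 2 (nasal place assimilation): no segment meets the environment; /riavodoupv/ is unchanged.
Rule 3 (final cluster simplification): /v/ is the second consonant of a word-final cluster /pv/, so it deletes. /riavodoupv/ → riavodoup.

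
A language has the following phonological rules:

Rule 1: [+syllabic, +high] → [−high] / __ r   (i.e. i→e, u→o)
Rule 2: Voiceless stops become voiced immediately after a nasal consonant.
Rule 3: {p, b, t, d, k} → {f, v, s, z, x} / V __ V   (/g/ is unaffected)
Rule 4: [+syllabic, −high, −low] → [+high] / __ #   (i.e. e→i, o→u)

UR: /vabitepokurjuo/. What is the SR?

Rule 1 (pre-rhotic lowering): /u/ is a high vowel immediately before /r/, so it lowers to [o]. /vabitepokurjuo/ → vabitepokorjuo.
Rule 2 (post-nasal voicing): no segment meets the environment; /vabitepokorjuo/ is unchanged.
Rule 3 (intervocalic spirantization): /b/ is a stop between vowels /a/ and /i/, so it spirantizes to the fricative [v]. /t/ is a stop between vowels /i/ and /e/, so it spirantizes to the fricative [s]. /p/ is a stop between vowels /e/ and /o/, so it spirantizes to the fricative [f]. /k/ is a stop between vowels /o/ and /o/, so it spirantizes to the fricative [x]. /vabitepokorjuo/ → vavisefoxorjuo.
Rule 4 (final vowel raising): /o/ is a mid vowel in word-final position, so it raises to [u]. /vavisefoxorjuo/ → vavisefoxorjuu.

vavisefoxorjuu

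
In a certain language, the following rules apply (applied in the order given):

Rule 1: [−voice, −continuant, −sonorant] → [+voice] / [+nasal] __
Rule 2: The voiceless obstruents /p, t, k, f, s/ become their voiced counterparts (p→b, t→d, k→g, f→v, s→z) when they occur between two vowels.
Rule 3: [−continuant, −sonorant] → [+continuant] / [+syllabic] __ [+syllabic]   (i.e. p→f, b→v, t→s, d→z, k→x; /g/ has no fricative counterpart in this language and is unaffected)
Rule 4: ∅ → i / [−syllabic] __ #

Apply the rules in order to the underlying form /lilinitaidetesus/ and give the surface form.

lilinizaizezezusi

Rule 1 (post-nasal voicing): no segment meets the environment; /lilinitaidetesus/ is unchanged.
Rule 2 (intervocalic voicing): /t/ is a voiceless obstruent between vowels /i/ and /a/, so it voices to [d]. /t/ is a voiceless obstruent between vowels /e/ and /e/, so it voices to [d]. /s/ is a voiceless obstruent between vowels /e/ and /u/, so it voices to [z]. /lilinitaidetesus/ → lilinidaidedezus.
Rule 3 (intervocalic spirantization): /d/ is a stop between vowels /i/ and /a/, so it spirantizes to the fricative [z]. /d/ is a stop between vowels /i/ and /e/, so it spirantizes to the fricative [z]. /d/ is a stop between vowels /e/ and /e/, so it spirantizes to the fricative [z]. /lilinidaidedezus/ → lilinizaizezezus.
Rule 4 (final i-epenthesis): the form ends in the consonant /s/, so [i] is inserted word-finally. /lilinizaizezezus/ → lilinizaizezezusi.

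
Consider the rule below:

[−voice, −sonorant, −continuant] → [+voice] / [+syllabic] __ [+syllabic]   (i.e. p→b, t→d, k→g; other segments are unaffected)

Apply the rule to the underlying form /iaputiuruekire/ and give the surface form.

/p/ is a voiceless stop between vowels /a/ and /u/, so it voices to [b].
/t/ is a voiceless stop between vowels /u/ and /i/, so it voices to [d].
/k/ is a voiceless stop between vowels /e/ and /i/, so it voices to [g].
Surface form: [iabudiuruegire].

iabudiuruegire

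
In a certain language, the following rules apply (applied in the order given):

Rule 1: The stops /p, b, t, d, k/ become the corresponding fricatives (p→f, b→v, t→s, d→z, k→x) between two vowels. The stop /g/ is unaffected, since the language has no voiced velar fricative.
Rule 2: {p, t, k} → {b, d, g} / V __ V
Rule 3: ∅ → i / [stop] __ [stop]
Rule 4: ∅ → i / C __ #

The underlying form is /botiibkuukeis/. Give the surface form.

Rule 1 (intervocalic spirantization): /t/ is a stop between vowels /o/ and /i/, so it spirantizes to the fricative [s]. /k/ is a stop between vowels /u/ and /e/, so it spirantizes to the fricative [x]. /botiibkuukeis/ → bosiibkuuxeis.
Rule 2 (intervocalic voicing): no segment meets the environment; /bosiibkuuxeis/ is unchanged.
Rule 3 (stop-cluster i-epenthesis): /b/ and /k/ form a stop–stop cluster, so [i] is inserted between them. /bosiibkuuxeis/ → bosiibikuuxeis.
Rule 4 (final i-epenthesis): the form ends in the consonant /s/, so [i] is inserted word-finally. /bosiibikuuxeis/ → bosiibikuuxeisi.

bosiibikuuxeisi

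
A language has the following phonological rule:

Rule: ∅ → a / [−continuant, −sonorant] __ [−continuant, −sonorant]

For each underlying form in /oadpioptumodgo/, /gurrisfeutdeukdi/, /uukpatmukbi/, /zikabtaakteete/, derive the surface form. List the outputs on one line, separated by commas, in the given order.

/oadpioptumodgo/: /d/ and /p/ form a stop–stop cluster, so [a] is inserted between them. /p/ and /t/ form a stop–stop cluster, so [a] is inserted between them. /d/ and /g/ form a stop–stop cluster, so [a] is inserted between them. → [oadapiopatumodago].
/gurrisfeutdeukdi/: /t/ and /d/ form a stop–stop cluster, so [a] is inserted between them. /k/ and /d/ form a stop–stop cluster, so [a] is inserted between them. → [gurrisfeutadeukadi].
/uukpatmukbi/: /k/ and /p/ form a stop–stop cluster, so [a] is inserted between them. /k/ and /b/ form a stop–stop cluster, so [a] is inserted between them. → [uukapatmukabi].
/zikabtaakteete/: /b/ and /t/ form a stop–stop cluster, so [a] is inserted between them. /k/ and /t/ form a stop–stop cluster, so [a] is inserted between them. → [zikabataakateete].

oadapiopatumodago, gurrisfeutadeukadi, uukapatmukabi, zikabataakateete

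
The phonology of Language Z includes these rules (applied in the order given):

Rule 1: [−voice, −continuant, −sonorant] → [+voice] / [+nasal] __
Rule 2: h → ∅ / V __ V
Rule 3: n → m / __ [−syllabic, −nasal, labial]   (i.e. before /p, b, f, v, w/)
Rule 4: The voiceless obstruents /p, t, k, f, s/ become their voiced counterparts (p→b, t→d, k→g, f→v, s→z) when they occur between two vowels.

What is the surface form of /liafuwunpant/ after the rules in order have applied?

Rule 1 (post-nasal voicing): /p/ is a voiceless stop immediately after the nasal /n/, so it voices to [b]. /t/ is a voiceless stop immediately after the nasal /n/, so it voices to [d]. /liafuwunpant/ → liafuwunband.
Rule 2 (intervocalic h-deletion): no segment meets the environment; /liafuwunband/ is unchanged.
Rule 3 (nasal place assimilation): /n/ precedes the labial consonant /b/, so it assimilates in place to [m]. /liafuwunband/ → liafuwumband.
Rule 4 (intervocalic voicing): /f/ is a voiceless obstruent between vowels /a/ and /u/, so it voices to [v]. /liafuwumband/ → liavuwumband.

liavuwumband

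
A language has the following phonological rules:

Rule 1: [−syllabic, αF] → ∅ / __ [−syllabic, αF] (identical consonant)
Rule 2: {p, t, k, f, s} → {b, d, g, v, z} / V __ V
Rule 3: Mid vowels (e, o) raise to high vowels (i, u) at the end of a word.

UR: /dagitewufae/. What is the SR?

Rule 1 (degemination): no segment meets the environment; /dagitewufae/ is unchanged.
Rule 2 (intervocalic voicing): /t/ is a voiceless obstruent between vowels /i/ and /e/, so it voices to [d]. /f/ is a voiceless obstruent between vowels /u/ and /a/, so it voices to [v]. /dagitewufae/ → dagidewuvae.
Rule 3 (final vowel raising): /e/ is a mid vowel in word-final position, so it raises to [i]. /dagidewuvae/ → dagidewuvai.

dagidewuvai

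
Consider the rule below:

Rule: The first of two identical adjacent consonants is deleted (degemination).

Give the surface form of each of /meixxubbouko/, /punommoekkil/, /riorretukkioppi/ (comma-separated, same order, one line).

meixubouko, punomoekil, rioretukiopi

/meixxubbouko/: /xx/ is a geminate; the first /x/ deletes. /bb/ is a geminate; the first /b/ deletes. → [meixubouko].
/punommoekkil/: /mm/ is a geminate; the first /m/ deletes. /kk/ is a geminate; the first /k/ deletes. → [punomoekil].
/riorretukkioppi/: /rr/ is a geminate; the first /r/ deletes. /kk/ is a geminate; the first /k/ deletes. /pp/ is a geminate; the first /p/ deletes. → [rioretukiopi].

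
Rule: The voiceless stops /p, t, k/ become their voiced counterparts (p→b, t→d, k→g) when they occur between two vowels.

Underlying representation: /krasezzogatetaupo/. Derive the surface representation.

krasezzogadedaubo

/t/ is a voiceless stop between vowels /a/ and /e/, so it voices to [d].
/t/ is a voiceless stop between vowels /e/ and /a/, so it voices to [d].
/p/ is a voiceless stop between vowels /u/ and /o/, so it voices to [b].
The other instance of /k/ does not occur in the required environment and remains unchanged.
Surface form: [krasezzogadedaubo].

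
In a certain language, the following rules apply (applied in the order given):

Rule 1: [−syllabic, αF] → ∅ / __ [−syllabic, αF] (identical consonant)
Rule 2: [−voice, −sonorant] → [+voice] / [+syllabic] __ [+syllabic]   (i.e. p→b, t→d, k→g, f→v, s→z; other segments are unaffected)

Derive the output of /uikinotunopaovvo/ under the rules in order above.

uiginodunobaovo

Rule 1 (degemination): /vv/ is a geminate; the first /v/ deletes. /uikinotunopaovvo/ → uikinotunopaovo.
Rule 2 (intervocalic voicing): /k/ is a voiceless obstruent between vowels /i/ and /i/, so it voices to [g]. /t/ is a voiceless obstruent between vowels /o/ and /u/, so it voices to [d]. /p/ is a voiceless obstruent between vowels /o/ and /a/, so it voices to [b]. /uikinotunopaovo/ → uiginodunobaovo.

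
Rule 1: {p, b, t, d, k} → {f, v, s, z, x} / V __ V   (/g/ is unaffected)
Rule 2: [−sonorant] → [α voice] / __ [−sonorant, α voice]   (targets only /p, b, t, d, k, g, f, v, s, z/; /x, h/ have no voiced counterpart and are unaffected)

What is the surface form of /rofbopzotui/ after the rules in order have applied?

rovbobzosui

Rule 1 (intervocalic spirantization): /t/ is a stop between vowels /o/ and /u/, so it spirantizes to the fricative [s]. /rofbopzotui/ → rofbopzosui.
Rule 2 (regressive voicing assimilation): /f/ precedes the voiced obstruent /b/, so it voices to [v] by assimilation. /p/ precedes the voiced obstruent /z/, so it voices to [b] by assimilation. /rofbopzosui/ → rovbobzosui.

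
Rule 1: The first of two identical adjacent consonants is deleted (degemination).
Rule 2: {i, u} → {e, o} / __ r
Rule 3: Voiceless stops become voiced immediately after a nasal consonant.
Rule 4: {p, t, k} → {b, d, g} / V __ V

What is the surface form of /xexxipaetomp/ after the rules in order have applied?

xexibaedomb

Rule 1 (degemination): /xx/ is a geminate; the first /x/ deletes. /xexxipaetomp/ → xexipaetomp.
Rule 2 (pre-rhotic lowering): no segment meets the environment; /xexipaetomp/ is unchanged.
Rule 3 (post-nasal voicing): /p/ is a voiceless stop immediately after the nasal /m/, so it voices to [b]. /xexipaetomp/ → xexipaetomb.
Rule 4 (intervocalic voicing): /p/ is a voiceless stop between vowels /i/ and /a/, so it voices to [b]. /t/ is a voiceless stop between vowels /e/ and /o/, so it voices to [d]. /xexipaetomb/ → xexibaedomb.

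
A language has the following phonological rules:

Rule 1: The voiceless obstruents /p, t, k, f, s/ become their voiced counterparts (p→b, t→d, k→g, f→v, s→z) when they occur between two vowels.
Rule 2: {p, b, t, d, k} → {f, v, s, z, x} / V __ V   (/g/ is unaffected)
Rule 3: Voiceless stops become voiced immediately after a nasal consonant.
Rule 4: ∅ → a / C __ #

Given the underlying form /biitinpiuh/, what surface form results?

Rule 1 (intervocalic voicing): /t/ is a voiceless obstruent between vowels /i/ and /i/, so it voices to [d]. /biitinpiuh/ → biidinpiuh.
Rule 2 (intervocalic spirantization): /d/ is a stop between vowels /i/ and /i/, so it spirantizes to the fricative [z]. /biidinpiuh/ → biizinpiuh.
Rule 3 (post-nasal voicing): /p/ is a voiceless stop immediately after the nasal /n/, so it voices to [b]. /biizinpiuh/ → biizinbiuh.
Rule 4 (final a-epenthesis): the form ends in the consonant /h/, so [a] is inserted word-finally. /biizinbiuh/ → biizinbiuha.

biizinbiuha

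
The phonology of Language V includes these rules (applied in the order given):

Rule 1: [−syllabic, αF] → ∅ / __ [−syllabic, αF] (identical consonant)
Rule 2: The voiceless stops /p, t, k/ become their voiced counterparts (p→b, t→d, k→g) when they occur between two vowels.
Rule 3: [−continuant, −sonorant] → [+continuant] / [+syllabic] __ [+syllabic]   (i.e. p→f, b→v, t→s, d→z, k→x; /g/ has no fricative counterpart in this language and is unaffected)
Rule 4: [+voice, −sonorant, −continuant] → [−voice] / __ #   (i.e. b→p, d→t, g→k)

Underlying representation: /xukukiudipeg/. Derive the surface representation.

xugugiuzivek

Rule 1 (degemination): no segment meets the environment; /xukukiudipeg/ is unchanged.
Rule 2 (intervocalic voicing): /k/ is a voiceless stop between vowels /u/ and /u/, so it voices to [g]. /k/ is a voiceless stop between vowels /u/ and /i/, so it voices to [g]. /p/ is a voiceless stop between vowels /i/ and /e/, so it voices to [b]. /xukukiudipeg/ → xugugiudibeg.
Rule 3 (intervocalic spirantization): /d/ is a stop between vowels /u/ and /i/, so it spirantizes to the fricative [z]. /b/ is a stop between vowels /i/ and /e/, so it spirantizes to the fricative [v]. /xugugiudibeg/ → xugugiuziveg.
Rule 4 (final devoicing): /g/ is a voiced stop in word-final position, so it devoices to [k]. /xugugiuziveg/ → xugugiuzivek.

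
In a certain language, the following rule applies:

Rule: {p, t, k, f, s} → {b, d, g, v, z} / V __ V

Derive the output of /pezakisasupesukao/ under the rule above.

pezagizazubezugao

Scanning /pezakisasupesukao/: /p/ at position 1 is not in the conditioning environment; /k/ is a voiceless obstruent between vowels /a/ and /i/, so it voices to [g]; /s/ is a voiceless obstruent between vowels /i/ and /a/, so it voices to [z]; /s/ is a voiceless obstruent between vowels /a/ and /u/, so it voices to [z]; /p/ is a voiceless obstruent between vowels /u/ and /e/, so it voices to [b]; /s/ is a voiceless obstruent between vowels /e/ and /u/, so it voices to [z]; /k/ is a voiceless obstruent between vowels /u/ and /a/, so it voices to [g].
Result: [pezagizazubezugao].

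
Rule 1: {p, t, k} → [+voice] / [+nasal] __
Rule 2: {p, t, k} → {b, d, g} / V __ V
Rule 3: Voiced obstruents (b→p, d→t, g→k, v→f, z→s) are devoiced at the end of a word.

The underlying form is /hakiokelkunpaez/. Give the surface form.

Rule 1 (post-nasal voicing): /p/ is a voiceless stop immediately after the nasal /n/, so it voices to [b]. /hakiokelkunpaez/ → hakiokelkunbaez.
Rule 2 (intervocalic voicing): /k/ is a voiceless stop between vowels /a/ and /i/, so it voices to [g]. /k/ is a voiceless stop between vowels /o/ and /e/, so it voices to [g]. /hakiokelkunbaez/ → hagiogelkunbaez.
Rule 3 (final devoicing): /z/ is a voiced obstruent in word-final position, so it devoices to [s]. /hagiogelkunbaez/ → hagiogelkunbaes.

hagiogelkunbaes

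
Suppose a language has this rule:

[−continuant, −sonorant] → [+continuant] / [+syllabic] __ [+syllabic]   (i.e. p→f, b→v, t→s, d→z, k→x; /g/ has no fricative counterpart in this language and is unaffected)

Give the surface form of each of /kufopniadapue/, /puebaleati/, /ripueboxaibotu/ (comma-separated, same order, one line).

/kufopniadapue/: /d/ is a stop between vowels /a/ and /a/, so it spirantizes to the fricative [z]. /p/ is a stop between vowels /a/ and /u/, so it spirantizes to the fricative [f]. → [kufopniazafue].
/puebaleati/: /b/ is a stop between vowels /e/ and /a/, so it spirantizes to the fricative [v]. /t/ is a stop between vowels /a/ and /i/, so it spirantizes to the fricative [s]. → [puevaleasi].
/ripueboxaibotu/: /p/ is a stop between vowels /i/ and /u/, so it spirantizes to the fricative [f]. /b/ is a stop between vowels /e/ and /o/, so it spirantizes to the fricative [v]. /b/ is a stop between vowels /i/ and /o/, so it spirantizes to the fricative [v]. /t/ is a stop between vowels /o/ and /u/, so it spirantizes to the fricative [s]. → [rifuevoxaivosu].

kufopniazafue, puevaleasi, rifuevoxaivosu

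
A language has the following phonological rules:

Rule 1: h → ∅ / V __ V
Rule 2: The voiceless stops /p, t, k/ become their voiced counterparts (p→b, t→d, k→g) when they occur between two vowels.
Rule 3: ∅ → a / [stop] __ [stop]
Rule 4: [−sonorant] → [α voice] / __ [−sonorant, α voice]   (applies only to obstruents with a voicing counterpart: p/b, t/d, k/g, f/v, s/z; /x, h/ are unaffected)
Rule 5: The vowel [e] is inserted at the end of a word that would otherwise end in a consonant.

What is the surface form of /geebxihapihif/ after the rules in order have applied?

Rule 1 (intervocalic h-deletion): /h/ occurs between vowels /i/ and /a/, so it deletes. /h/ occurs between vowels /i/ and /i/, so it deletes. /geebxihapihif/ → geebxiapiif.
Rule 2 (intervocalic voicing): /p/ is a voiceless stop between vowels /a/ and /i/, so it voices to [b]. /geebxiapiif/ → geebxiabiif.
Rule 3 (stop-cluster a-epenthesis): no segment meets the environment; /geebxiabiif/ is unchanged.
Rule 4 (regressive voicing assimilation): /b/ precedes the voiceless obstruent /x/, so it devoices to [p] by assimilation. /geebxiabiif/ → geepxiabiif.
Rule 5 (final e-epenthesis): the form ends in the consonant /f/, so [e] is inserted word-finally. /geepxiabiif/ → geepxiabiife.

geepxiabiife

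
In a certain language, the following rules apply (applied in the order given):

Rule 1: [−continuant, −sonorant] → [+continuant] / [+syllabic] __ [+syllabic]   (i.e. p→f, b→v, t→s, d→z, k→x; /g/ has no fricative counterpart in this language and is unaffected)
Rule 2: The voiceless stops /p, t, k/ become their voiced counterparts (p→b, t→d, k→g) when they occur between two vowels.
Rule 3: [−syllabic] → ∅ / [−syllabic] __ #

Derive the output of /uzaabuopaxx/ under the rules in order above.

uzaavuofax

Rule 1 (intervocalic spirantization): /b/ is a stop between vowels /a/ and /u/, so it spirantizes to the fricative [v]. /p/ is a stop between vowels /o/ and /a/, so it spirantizes to the fricative [f]. /uzaabuopaxx/ → uzaavuofaxx.
Rule 2 (intervocalic voicing): no segment meets the environment; /uzaavuofaxx/ is unchanged.
Rule 3 (final cluster simplification): /x/ is the second consonant of a word-final cluster /xx/, so it deletes. /uzaavuofaxx/ → uzaavuofax.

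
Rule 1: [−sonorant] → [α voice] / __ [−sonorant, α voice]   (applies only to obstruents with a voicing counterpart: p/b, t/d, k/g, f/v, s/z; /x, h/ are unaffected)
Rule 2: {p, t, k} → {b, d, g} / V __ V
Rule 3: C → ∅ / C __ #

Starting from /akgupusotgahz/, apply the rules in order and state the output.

Rule 1 (regressive voicing assimilation): /k/ precedes the voiced obstruent /g/, so it voices to [g] by assimilation. /t/ precedes the voiced obstruent /g/, so it voices to [d] by assimilation. /akgupusotgahz/ → aggupusodgahz.
Rule 2 (intervocalic voicing): /p/ is a voiceless stop between vowels /u/ and /u/, so it voices to [b]. /aggupusodgahz/ → aggubusodgahz.
Rule 3 (final cluster simplification): /z/ is the second consonant of a word-final cluster /hz/, so it deletes. /aggubusodgahz/ → aggubusodgah.

aggubusodgah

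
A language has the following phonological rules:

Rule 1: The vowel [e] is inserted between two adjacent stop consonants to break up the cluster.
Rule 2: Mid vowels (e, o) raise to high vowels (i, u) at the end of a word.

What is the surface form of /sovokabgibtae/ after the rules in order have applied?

sovokabegibetai

Rule 1 (stop-cluster e-epenthesis): /b/ and /g/ form a stop–stop cluster, so [e] is inserted between them. /b/ and /t/ form a stop–stop cluster, so [e] is inserted between them. /sovokabgibtae/ → sovokabegibetae.
Rule 2 (final vowel raising): /e/ is a mid vowel in word-final position, so it raises to [i]. /sovokabegibetae/ → sovokabegibetai.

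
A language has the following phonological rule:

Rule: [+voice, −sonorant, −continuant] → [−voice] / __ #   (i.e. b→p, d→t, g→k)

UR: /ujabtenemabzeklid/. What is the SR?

ujabtenemabzeklit

/d/ is a voiced stop in word-final position, so it devoices to [t].
The other instances of /b/ do not occur in the required environment and remain unchanged.
Surface form: [ujabtenemabzeklit].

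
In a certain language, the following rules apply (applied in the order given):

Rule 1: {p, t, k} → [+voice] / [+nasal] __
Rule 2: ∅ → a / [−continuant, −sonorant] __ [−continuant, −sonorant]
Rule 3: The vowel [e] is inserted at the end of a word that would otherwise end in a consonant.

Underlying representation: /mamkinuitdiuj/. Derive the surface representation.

mamginuitadiuje

Rule 1 (post-nasal voicing): /k/ is a voiceless stop immediately after the nasal /m/, so it voices to [g]. /mamkinuitdiuj/ → mamginuitdiuj.
Rule 2 (stop-cluster a-epenthesis): /t/ and /d/ form a stop–stop cluster, so [a] is inserted between them. /mamginuitdiuj/ → mamginuitadiuj.
Rule 3 (final e-epenthesis): the form ends in the consonant /j/, so [e] is inserted word-finally. /mamginuitadiuj/ → mamginuitadiuje.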